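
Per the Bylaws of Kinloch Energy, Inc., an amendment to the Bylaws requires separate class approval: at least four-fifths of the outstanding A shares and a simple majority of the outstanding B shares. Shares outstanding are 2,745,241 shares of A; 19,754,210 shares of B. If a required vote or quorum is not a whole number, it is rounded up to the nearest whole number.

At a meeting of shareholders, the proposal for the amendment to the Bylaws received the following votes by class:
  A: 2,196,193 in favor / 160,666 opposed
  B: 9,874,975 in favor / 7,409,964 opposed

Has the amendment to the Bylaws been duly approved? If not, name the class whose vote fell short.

Not approved — the B shares did not give the required vote.

A: 4/5 of 2745241 = 2196192.80, rounded up to 2196193; 2,196,193 required, 2,196,193 in favor — approved.
B: a majority of 19754210 is 9877106; 9,877,106 required, 9,874,975 in favor — not approved.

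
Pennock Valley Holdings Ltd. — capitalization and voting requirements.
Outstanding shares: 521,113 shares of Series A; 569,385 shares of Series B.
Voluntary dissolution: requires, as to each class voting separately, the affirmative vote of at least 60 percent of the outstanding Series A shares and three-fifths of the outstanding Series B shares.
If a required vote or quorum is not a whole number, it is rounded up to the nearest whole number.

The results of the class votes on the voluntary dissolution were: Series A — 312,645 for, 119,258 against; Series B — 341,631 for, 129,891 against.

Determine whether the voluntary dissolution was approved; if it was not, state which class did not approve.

Not approved — the Series A shares did not give the required vote.

Series A: 3/5 of 521113 = 312667.80, rounded up to 312668; 312,668 required, 312,645 in favor — not approved.
Series B: 3/5 of 569385 = 341631; 341,631 required, 341,631 in favor — approved.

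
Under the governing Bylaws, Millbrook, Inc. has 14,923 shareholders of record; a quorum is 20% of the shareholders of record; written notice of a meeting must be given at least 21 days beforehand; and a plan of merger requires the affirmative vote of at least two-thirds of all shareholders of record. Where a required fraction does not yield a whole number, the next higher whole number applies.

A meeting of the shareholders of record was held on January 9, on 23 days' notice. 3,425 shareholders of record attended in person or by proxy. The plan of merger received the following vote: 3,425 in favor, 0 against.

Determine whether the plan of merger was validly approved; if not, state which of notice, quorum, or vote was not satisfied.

Invalid — vote requirement not satisfied.

Notice: 23 days given; 21 required. Satisfied.
Quorum: 20% of 14,923 = 2,984.60, rounded up to 2,985; 3,425 present. Satisfied.
Vote: requires two-thirds of all shareholders of record (14,923); 2/3 of 14923 = 9948.67, rounded up to 9949, so 9,949 needed; 3,425 in favor. Not satisfied.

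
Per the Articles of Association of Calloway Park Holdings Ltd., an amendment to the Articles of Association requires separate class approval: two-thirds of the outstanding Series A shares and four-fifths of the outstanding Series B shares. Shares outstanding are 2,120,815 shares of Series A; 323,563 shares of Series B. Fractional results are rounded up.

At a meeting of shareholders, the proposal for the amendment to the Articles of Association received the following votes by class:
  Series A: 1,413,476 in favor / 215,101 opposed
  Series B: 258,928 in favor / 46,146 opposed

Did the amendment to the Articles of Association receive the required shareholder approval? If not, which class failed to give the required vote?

Not approved — the Series A shares did not give the required vote.

Series A: 2/3 of 2120815 = 1413876.67, rounded up to 1413877; 1,413,877 required, 1,413,476 in favor — not approved.
Series B: 4/5 of 323563 = 258850.40, rounded up to 258851; 258,851 required, 258,928 in favor — approved.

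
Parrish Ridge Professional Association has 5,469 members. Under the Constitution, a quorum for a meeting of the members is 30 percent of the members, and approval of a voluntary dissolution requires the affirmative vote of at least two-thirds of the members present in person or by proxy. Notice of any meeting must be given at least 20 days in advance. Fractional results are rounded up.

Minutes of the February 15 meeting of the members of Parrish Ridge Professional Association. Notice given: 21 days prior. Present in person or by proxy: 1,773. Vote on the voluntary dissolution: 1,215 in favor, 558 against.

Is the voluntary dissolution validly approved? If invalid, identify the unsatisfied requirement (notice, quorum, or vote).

Valid — all requirements satisfied.

Notice: 21 days given; 20 required. Satisfied.
Quorum: 30% of 5,469 = 1,640.70, rounded up to 1,641; 1,773 present. Satisfied.
Vote: requires two-thirds of those present (1,773); 2/3 of 1773 = 1182, so 1,182 needed; 1,215 in favor. Satisfied.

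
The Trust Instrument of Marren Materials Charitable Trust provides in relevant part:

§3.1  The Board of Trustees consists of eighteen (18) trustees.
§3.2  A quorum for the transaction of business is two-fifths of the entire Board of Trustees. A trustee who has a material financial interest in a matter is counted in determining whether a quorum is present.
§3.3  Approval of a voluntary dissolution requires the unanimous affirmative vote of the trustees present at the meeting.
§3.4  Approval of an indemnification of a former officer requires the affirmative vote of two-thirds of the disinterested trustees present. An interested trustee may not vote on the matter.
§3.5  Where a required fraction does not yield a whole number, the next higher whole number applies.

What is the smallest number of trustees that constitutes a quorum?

8

2/5 of 18 = 7.20, rounded up to 8.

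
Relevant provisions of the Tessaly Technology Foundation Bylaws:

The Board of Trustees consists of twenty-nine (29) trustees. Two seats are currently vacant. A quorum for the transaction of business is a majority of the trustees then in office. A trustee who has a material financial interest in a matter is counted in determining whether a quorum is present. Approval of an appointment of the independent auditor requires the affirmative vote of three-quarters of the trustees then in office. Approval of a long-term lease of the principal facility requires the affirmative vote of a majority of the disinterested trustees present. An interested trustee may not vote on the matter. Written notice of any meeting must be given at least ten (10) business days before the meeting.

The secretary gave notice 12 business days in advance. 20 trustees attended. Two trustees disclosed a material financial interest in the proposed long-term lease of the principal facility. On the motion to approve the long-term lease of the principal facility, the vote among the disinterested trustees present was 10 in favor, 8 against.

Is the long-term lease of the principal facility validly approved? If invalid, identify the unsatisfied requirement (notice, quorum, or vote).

Valid — all requirements satisfied.

Notice: 12 business days given; 10 required (12 ≥ 10). Satisfied.
Quorum: 20 present (interested trustees count toward quorum); quorum is 14. Satisfied.
Vote: the long-term lease of the principal facility requires a majority of the disinterested trustees present (20 − 2 = 18). A majority of 18 is 10, so 10 affirmative votes are needed; 10 voted in favor. Satisfied.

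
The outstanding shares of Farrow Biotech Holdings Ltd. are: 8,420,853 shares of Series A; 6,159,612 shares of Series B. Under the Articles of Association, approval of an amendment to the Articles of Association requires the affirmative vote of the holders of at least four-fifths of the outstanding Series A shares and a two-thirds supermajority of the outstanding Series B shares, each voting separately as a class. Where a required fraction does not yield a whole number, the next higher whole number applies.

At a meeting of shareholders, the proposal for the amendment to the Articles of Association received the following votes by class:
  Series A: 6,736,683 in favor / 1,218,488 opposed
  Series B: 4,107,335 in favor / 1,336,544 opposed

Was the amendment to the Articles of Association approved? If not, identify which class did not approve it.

Series A: 4/5 of 8420853 = 6736682.40, rounded up to 6736683; 6,736,683 required, 6,736,683 in favor — approved.
Series B: 2/3 of 6159612 = 4106408; 4,106,408 required, 4,107,335 in favor — approved.

Approved — every class gave the required vote.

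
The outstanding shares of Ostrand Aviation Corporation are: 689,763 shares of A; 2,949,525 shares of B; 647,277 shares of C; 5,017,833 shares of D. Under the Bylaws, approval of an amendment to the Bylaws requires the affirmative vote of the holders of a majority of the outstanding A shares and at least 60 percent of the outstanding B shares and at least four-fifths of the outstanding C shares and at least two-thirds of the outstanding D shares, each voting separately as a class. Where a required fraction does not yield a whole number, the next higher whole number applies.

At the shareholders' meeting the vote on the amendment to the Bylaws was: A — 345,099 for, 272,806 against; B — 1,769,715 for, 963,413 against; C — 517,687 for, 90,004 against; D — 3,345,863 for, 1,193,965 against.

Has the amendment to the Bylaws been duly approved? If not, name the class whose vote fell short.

Not approved — the C shares did not give the required vote.

A: a majority of 689763 is 344882; 344,882 required, 345,099 in favor — approved.
B: 3/5 of 2949525 = 1769715; 1,769,715 required, 1,769,715 in favor — approved.
C: 4/5 of 647277 = 517821.60, rounded up to 517822; 517,822 required, 517,687 in favor — not approved.
D: 2/3 of 5017833 = 3345222; 3,345,222 required, 3,345,863 in favor — approved.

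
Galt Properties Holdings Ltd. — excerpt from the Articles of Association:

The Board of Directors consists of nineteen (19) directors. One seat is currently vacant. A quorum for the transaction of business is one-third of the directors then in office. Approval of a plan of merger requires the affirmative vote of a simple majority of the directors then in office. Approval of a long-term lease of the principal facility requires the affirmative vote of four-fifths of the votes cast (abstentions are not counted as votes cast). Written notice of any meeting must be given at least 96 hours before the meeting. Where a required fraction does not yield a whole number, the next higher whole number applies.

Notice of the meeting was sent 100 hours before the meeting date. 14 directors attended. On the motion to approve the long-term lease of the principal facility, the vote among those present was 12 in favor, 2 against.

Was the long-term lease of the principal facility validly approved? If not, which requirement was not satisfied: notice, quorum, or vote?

Notice: 100 hours given; 96 required (100 ≥ 96). Satisfied.
Quorum: 14 present; quorum is 6. Satisfied.
Vote: the long-term lease of the principal facility requires four-fifths of the votes cast (14). 4/5 of 14 = 11.20, rounded up to 12, so 12 affirmative votes are needed; 12 voted in favor. Satisfied.

Valid — all requirements satisfied.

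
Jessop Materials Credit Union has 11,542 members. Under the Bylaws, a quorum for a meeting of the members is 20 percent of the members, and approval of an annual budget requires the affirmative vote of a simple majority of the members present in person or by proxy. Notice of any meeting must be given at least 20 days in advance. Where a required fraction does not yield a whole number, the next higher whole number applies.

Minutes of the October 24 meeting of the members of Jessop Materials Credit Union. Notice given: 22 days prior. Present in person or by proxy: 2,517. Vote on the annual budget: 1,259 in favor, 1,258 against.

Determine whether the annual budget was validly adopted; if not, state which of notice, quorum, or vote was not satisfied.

Valid — all requirements satisfied.

Notice: 22 days given; 20 required. Satisfied.
Quorum: 20% of 11,542 = 2,308.40, rounded up to 2,309; 2,517 present. Satisfied.
Vote: requires a majority of those present (2,517); a majority of 2517 is 1259, so 1,259 needed; 1,259 in favor. Satisfied.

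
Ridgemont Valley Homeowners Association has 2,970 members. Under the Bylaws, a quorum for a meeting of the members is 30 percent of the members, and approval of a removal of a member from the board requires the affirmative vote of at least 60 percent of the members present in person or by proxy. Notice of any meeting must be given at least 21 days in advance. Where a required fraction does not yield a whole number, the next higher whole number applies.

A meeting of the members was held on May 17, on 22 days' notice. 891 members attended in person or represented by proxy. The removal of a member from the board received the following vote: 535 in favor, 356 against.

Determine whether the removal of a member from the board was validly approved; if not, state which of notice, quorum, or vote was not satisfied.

Notice: 22 days given; 21 required. Satisfied.
Quorum: 30% of 2,970 = 891; 891 present. Satisfied.
Vote: requires three-fifths of those present (891); 3/5 of 891 = 534.60, rounded up to 535, so 535 needed; 535 in favor. Satisfied.

Valid — all requirements satisfied.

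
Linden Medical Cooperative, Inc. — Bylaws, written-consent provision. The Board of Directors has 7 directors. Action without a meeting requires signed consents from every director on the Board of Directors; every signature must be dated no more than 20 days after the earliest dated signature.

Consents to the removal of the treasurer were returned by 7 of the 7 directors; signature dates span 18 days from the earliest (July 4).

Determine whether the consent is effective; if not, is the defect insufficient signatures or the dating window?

Signatures required: all of 7 — unanimous means all 7, so 7 needed; 7 signed. Sufficient.
Dating window: the latest signature is 18 days after the earliest; the limit is 20 days. Within the window.

Effective — both the signature and dating-window requirements are satisfied.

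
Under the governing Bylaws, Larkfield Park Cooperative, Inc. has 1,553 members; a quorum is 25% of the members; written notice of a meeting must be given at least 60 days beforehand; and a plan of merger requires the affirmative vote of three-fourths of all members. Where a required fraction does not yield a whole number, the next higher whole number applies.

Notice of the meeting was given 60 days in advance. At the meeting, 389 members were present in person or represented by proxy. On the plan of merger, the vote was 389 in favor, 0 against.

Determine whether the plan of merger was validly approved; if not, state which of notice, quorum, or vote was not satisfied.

Notice: 60 days given; 60 required. Satisfied.
Quorum: 25% of 1,553 = 388.25, rounded up to 389; 389 present. Satisfied.
Vote: requires three-fourths of all members (1,553); 3/4 of 1553 = 1164.75, rounded up to 1165, so 1,165 needed; 389 in favor. Not satisfied.

Invalid — vote requirement not satisfied.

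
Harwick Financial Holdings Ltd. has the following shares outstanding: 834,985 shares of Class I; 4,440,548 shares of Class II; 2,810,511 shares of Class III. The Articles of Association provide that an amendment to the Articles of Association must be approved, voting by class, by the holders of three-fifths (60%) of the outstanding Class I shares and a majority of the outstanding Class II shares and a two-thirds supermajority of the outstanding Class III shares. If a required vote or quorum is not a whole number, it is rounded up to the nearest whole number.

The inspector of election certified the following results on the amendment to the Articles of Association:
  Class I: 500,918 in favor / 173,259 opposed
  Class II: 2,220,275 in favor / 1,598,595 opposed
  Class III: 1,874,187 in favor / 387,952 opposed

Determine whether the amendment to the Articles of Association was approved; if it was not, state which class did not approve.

Not approved — the Class I shares did not give the required vote.

Class I: 3/5 of 834985 = 500991; 500,991 required, 500,918 in favor — not approved.
Class II: a majority of 4440548 is 2220275; 2,220,275 required, 2,220,275 in favor — approved.
Class III: 2/3 of 2810511 = 1873674; 1,873,674 required, 1,874,187 in favor — approved.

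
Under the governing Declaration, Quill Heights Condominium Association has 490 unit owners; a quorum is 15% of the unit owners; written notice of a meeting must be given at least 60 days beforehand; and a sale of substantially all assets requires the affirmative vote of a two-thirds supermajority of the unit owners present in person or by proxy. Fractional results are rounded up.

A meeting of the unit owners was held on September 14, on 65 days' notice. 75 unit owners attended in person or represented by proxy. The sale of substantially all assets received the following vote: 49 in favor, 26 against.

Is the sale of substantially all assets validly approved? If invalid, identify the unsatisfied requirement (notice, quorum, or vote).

Invalid — vote requirement not satisfied.

Notice: 65 days given; 60 required. Satisfied.
Quorum: 15% of 490 = 73.50, rounded up to 74; 75 present. Satisfied.
Vote: requires two-thirds of those present (75); 2/3 of 75 = 50, so 50 needed; 49 in favor. Not satisfied.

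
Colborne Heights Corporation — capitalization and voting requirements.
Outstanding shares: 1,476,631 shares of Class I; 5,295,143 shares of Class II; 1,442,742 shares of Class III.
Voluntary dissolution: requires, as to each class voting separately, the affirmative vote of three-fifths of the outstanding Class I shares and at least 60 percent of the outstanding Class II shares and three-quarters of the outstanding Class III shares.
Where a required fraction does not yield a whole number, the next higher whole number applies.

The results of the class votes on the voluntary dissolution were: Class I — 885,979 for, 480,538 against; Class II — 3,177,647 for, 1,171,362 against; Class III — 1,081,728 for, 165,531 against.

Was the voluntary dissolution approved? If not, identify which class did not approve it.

Not approved — the Class III shares did not give the required vote.

Class I: 3/5 of 1476631 = 885978.60, rounded up to 885979; 885,979 required, 885,979 in favor — approved.
Class II: 3/5 of 5295143 = 3177085.80, rounded up to 3177086; 3,177,086 required, 3,177,647 in favor — approved.
Class III: 3/4 of 1442742 = 1082056.50, rounded up to 1082057; 1,082,057 required, 1,081,728 in favor — not approved.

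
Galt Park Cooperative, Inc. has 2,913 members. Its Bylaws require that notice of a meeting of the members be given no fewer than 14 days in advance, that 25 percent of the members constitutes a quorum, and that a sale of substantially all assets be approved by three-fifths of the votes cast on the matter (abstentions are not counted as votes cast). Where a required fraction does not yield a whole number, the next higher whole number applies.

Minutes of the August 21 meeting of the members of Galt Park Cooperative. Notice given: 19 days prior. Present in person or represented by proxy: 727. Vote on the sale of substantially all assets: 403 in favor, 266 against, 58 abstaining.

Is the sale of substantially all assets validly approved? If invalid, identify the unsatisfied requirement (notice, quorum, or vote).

Notice: 19 days given; 14 required. Satisfied.
Quorum: 25% of 2,913 = 728.25, rounded up to 729; 727 present. Not satisfied.
Vote: requires three-fifths of the votes cast (727 − 58 abstaining = 669); 3/5 of 669 = 401.40, rounded up to 402, so 402 needed; 403 in favor. Satisfied.

Invalid — quorum requirement not satisfied.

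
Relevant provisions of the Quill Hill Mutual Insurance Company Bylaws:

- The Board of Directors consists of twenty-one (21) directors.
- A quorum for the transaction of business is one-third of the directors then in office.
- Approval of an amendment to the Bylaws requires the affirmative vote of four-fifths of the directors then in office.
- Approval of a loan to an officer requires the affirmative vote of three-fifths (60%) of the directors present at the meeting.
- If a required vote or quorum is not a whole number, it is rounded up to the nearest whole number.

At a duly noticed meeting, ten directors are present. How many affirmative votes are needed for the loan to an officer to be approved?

6

The loan to an officer requires three-fifths of the directors present (10).
3/5 of 10 = 6.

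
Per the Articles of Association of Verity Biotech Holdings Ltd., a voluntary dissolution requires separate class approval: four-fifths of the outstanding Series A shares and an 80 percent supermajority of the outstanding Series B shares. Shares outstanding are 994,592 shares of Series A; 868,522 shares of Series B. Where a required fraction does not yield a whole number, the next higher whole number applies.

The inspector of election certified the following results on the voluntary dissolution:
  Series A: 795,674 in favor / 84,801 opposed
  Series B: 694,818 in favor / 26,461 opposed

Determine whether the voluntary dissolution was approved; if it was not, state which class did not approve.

Series A: 4/5 of 994592 = 795673.60, rounded up to 795674; 795,674 required, 795,674 in favor — approved.
Series B: 4/5 of 868522 = 694817.60, rounded up to 694818; 694,818 required, 694,818 in favor — approved.

Approved — every class gave the required vote.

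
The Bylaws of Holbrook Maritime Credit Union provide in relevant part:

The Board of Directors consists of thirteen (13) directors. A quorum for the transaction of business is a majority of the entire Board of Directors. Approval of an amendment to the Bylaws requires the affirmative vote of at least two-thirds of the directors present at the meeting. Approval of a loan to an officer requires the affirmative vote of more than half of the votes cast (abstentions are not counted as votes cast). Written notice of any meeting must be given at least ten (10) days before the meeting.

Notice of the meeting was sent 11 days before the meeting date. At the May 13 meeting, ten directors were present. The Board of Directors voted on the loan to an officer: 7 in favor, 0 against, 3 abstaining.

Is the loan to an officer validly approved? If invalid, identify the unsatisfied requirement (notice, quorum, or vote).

Valid — all requirements satisfied.

Notice: 11 days given; 10 required (11 ≥ 10). Satisfied.
Quorum: 10 present; quorum is 7. Satisfied.
Vote: the loan to an officer requires a majority of the votes cast (10 present − 3 abstaining = 7). A majority of 7 is 4, so 4 affirmative votes are needed; 7 voted in favor. Satisfied.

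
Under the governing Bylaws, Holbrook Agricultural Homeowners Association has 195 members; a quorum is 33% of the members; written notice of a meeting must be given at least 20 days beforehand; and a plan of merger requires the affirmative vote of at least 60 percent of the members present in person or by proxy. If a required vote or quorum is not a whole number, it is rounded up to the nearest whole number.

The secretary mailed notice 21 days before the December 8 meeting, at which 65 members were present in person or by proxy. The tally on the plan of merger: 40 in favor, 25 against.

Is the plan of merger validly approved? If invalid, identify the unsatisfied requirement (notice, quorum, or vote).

Valid — all requirements satisfied.

Notice: 21 days given; 20 required. Satisfied.
Quorum: 33% of 195 = 64.35, rounded up to 65; 65 present. Satisfied.
Vote: requires three-fifths of those present (65); 3/5 of 65 = 39, so 39 needed; 40 in favor. Satisfied.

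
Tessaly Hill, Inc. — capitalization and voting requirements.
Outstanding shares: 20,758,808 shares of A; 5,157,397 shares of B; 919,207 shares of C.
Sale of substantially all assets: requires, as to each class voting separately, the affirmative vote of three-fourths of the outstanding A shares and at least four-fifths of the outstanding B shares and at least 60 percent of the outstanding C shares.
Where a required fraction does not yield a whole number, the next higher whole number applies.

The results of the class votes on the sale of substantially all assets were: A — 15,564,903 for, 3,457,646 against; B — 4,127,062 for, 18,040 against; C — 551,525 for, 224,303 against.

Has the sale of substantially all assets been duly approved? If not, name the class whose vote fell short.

Not approved — the A shares did not give the required vote.

A: 3/4 of 20758808 = 15569106; 15,569,106 required, 15,564,903 in favor — not approved.
B: 4/5 of 5157397 = 4125917.60, rounded up to 4125918; 4,125,918 required, 4,127,062 in favor — approved.
C: 3/5 of 919207 = 551524.20, rounded up to 551525; 551,525 required, 551,525 in favor — approved.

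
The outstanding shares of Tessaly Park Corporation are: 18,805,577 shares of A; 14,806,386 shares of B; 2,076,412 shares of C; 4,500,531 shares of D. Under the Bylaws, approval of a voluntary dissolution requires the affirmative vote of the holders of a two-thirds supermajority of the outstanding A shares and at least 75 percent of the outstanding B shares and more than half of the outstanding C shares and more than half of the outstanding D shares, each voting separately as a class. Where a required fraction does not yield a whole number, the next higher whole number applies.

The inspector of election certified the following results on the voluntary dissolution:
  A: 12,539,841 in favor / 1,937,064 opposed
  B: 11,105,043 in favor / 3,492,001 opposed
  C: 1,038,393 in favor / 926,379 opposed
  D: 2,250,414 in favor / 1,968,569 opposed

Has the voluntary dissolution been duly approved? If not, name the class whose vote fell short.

Approved — every class gave the required vote.

A: 2/3 of 18805577 = 12537051.33, rounded up to 12537052; 12,537,052 required, 12,539,841 in favor — approved.
B: 3/4 of 14806386 = 11104789.50, rounded up to 11104790; 11,104,790 required, 11,105,043 in favor — approved.
C: a majority of 2076412 is 1038207; 1,038,207 required, 1,038,393 in favor — approved.
D: a majority of 4500531 is 2250266; 2,250,266 required, 2,250,414 in favor — approved.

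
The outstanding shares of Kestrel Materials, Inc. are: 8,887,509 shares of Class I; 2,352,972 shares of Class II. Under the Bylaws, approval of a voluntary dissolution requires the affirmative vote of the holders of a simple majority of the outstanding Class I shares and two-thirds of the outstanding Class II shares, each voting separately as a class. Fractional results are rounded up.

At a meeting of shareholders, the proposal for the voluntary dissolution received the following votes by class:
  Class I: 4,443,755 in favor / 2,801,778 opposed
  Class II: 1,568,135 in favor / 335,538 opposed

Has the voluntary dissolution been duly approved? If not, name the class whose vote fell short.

Not approved — the Class II shares did not give the required vote.

Class I: a majority of 8887509 is 4443755; 4,443,755 required, 4,443,755 in favor — approved.
Class II: 2/3 of 2352972 = 1568648; 1,568,648 required, 1,568,135 in favor — not approved.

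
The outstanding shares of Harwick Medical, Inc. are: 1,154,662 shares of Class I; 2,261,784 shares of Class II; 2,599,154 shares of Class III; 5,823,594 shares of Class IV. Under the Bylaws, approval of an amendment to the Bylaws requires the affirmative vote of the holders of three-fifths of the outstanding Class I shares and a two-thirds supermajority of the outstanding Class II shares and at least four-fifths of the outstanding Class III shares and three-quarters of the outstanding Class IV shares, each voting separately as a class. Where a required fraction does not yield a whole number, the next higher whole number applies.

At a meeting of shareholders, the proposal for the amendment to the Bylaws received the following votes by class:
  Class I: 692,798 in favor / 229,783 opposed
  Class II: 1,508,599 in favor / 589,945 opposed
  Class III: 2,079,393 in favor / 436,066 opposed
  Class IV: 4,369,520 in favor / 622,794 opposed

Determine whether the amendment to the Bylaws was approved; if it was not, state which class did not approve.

Approved — every class gave the required vote.

Class I: 3/5 of 1154662 = 692797.20, rounded up to 692798; 692,798 required, 692,798 in favor — approved.
Class II: 2/3 of 2261784 = 1507856; 1,507,856 required, 1,508,599 in favor — approved.
Class III: 4/5 of 2599154 = 2079323.20, rounded up to 2079324; 2,079,324 required, 2,079,393 in favor — approved.
Class IV: 3/4 of 5823594 = 4367695.50, rounded up to 4367696; 4,367,696 required, 4,369,520 in favor — approved.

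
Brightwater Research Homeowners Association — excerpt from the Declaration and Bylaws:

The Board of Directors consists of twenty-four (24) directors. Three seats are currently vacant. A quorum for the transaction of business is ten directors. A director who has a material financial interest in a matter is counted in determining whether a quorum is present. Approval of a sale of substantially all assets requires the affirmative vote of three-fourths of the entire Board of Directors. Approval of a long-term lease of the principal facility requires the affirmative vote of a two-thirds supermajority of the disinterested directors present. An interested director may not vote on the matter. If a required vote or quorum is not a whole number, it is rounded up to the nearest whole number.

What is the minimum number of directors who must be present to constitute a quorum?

10

The quorum is fixed at 10.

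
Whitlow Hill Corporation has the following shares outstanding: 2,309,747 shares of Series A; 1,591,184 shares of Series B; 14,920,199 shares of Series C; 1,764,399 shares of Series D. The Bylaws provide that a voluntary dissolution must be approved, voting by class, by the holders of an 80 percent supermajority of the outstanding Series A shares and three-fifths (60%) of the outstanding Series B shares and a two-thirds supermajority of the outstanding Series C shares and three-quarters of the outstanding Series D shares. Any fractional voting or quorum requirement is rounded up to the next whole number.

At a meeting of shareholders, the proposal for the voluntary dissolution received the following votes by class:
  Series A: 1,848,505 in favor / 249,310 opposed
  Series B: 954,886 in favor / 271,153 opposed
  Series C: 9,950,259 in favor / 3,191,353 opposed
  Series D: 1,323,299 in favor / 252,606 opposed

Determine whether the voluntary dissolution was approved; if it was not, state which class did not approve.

Series A: 4/5 of 2309747 = 1847797.60, rounded up to 1847798; 1,847,798 required, 1,848,505 in favor — approved.
Series B: 3/5 of 1591184 = 954710.40, rounded up to 954711; 954,711 required, 954,886 in favor — approved.
Series C: 2/3 of 14920199 = 9946799.33, rounded up to 9946800; 9,946,800 required, 9,950,259 in favor — approved.
Series D: 3/4 of 1764399 = 1323299.25, rounded up to 1323300; 1,323,300 required, 1,323,299 in favor — not approved.

Not approved — the Series D shares did not give the required vote.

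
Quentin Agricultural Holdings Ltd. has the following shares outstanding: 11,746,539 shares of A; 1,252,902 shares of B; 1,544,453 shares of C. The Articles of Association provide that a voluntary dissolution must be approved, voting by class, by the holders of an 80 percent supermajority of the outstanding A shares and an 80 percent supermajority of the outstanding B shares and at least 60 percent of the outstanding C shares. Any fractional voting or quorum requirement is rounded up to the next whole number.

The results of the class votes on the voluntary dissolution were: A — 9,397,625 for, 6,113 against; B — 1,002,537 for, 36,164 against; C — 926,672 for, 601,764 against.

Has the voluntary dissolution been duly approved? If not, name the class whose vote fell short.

Approved — every class gave the required vote.

A: 4/5 of 11746539 = 9397231.20, rounded up to 9397232; 9,397,232 required, 9,397,625 in favor — approved.
B: 4/5 of 1252902 = 1002321.60, rounded up to 1002322; 1,002,322 required, 1,002,537 in favor — approved.
C: 3/5 of 1544453 = 926671.80, rounded up to 926672; 926,672 required, 926,672 in favor — approved.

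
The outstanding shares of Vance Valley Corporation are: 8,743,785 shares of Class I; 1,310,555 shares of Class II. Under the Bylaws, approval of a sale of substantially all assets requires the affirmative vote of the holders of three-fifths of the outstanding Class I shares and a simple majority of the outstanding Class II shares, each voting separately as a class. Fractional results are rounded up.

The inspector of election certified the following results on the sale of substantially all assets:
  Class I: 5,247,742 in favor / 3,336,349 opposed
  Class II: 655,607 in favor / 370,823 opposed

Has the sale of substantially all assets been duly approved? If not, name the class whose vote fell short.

Approved — every class gave the required vote.

Class I: 3/5 of 8743785 = 5246271; 5,246,271 required, 5,247,742 in favor — approved.
Class II: a majority of 1310555 is 655278; 655,278 required, 655,607 in favor — approved.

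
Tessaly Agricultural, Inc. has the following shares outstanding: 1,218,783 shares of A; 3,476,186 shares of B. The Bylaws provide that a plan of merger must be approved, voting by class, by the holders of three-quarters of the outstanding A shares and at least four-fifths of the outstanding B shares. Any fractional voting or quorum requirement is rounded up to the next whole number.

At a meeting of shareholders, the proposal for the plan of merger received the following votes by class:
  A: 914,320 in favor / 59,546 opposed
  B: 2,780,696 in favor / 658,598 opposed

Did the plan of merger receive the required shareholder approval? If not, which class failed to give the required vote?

Not approved — the B shares did not give the required vote.

A: 3/4 of 1218783 = 914087.25, rounded up to 914088; 914,088 required, 914,320 in favor — approved.
B: 4/5 of 3476186 = 2780948.80, rounded up to 2780949; 2,780,949 required, 2,780,696 in favor — not approved.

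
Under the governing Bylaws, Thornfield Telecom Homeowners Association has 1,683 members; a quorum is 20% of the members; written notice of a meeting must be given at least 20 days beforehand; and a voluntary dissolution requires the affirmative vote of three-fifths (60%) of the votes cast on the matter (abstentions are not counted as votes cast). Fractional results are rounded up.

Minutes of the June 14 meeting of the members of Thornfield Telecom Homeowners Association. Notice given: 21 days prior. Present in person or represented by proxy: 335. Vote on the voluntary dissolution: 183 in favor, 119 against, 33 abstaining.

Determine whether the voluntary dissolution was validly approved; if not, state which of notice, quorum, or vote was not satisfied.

Invalid — quorum requirement not satisfied.

Notice: 21 days given; 20 required. Satisfied.
Quorum: 20% of 1,683 = 336.60, rounded up to 337; 335 present. Not satisfied.
Vote: requires three-fifths of the votes cast (335 − 33 abstaining = 302); 3/5 of 302 = 181.20, rounded up to 182, so 182 needed; 183 in favor. Satisfied.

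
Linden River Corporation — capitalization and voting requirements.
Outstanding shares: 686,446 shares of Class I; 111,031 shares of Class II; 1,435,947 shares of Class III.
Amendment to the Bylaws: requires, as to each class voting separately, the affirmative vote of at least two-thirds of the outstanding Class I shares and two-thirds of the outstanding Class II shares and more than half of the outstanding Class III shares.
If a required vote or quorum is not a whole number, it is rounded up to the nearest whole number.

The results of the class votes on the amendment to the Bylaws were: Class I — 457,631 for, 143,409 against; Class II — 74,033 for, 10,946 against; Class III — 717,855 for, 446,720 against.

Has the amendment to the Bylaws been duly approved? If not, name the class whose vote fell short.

Class I: 2/3 of 686446 = 457630.67, rounded up to 457631; 457,631 required, 457,631 in favor — approved.
Class II: 2/3 of 111031 = 74020.67, rounded up to 74021; 74,021 required, 74,033 in favor — approved.
Class III: a majority of 1435947 is 717974; 717,974 required, 717,855 in favor — not approved.

Not approved — the Class III shares did not give the required vote.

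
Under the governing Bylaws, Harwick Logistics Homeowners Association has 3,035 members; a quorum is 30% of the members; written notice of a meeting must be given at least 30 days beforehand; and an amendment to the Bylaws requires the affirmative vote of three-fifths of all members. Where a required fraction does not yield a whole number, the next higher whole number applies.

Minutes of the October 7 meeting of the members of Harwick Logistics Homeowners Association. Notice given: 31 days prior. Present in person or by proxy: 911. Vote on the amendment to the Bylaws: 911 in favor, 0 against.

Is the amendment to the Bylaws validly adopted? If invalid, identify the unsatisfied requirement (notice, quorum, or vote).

Notice: 31 days given; 30 required. Satisfied.
Quorum: 30% of 3,035 = 910.50, rounded up to 911; 911 present. Satisfied.
Vote: requires three-fifths of all members (3,035); 3/5 of 3035 = 1821, so 1,821 needed; 911 in favor. Not satisfied.

Invalid — vote requirement not satisfied.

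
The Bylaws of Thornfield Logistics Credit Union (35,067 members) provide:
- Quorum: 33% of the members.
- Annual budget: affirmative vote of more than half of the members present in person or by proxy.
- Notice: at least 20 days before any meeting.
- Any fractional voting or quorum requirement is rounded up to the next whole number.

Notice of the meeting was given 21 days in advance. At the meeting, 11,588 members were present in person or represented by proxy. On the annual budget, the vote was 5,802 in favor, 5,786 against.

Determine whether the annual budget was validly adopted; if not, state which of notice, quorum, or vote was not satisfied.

Notice: 21 days given; 20 required. Satisfied.
Quorum: 33% of 35,067 = 11,572.11, rounded up to 11,573; 11,588 present. Satisfied.
Vote: requires a majority of those present (11,588); a majority of 11588 is 5795, so 5,795 needed; 5,802 in favor. Satisfied.

Valid — all requirements satisfied.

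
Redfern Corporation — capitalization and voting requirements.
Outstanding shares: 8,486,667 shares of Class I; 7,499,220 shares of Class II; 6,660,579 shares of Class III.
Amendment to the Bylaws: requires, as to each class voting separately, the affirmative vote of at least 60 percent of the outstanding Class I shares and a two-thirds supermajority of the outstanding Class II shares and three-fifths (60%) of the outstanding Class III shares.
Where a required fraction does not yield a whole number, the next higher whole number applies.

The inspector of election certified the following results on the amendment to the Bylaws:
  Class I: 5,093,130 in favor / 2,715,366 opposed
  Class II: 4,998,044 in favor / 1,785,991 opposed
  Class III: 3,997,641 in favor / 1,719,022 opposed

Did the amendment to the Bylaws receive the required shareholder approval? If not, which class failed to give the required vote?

Not approved — the Class II shares did not give the required vote.

Class I: 3/5 of 8486667 = 5092000.20, rounded up to 5092001; 5,092,001 required, 5,093,130 in favor — approved.
Class II: 2/3 of 7499220 = 4999480; 4,999,480 required, 4,998,044 in favor — not approved.
Class III: 3/5 of 6660579 = 3996347.40, rounded up to 3996348; 3,996,348 required, 3,997,641 in favor — approved.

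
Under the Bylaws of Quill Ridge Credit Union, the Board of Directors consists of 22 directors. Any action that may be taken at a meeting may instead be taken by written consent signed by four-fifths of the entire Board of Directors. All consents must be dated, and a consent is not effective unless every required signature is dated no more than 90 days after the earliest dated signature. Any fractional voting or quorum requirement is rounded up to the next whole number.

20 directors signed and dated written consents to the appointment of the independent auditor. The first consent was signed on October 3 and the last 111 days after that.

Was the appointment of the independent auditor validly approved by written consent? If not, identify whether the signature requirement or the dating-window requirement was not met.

Not effective — dating-window requirement not satisfied.

Signatures required: four-fifths of 22 — 4/5 of 22 = 17.60, rounded up to 18, so 18 needed; 20 signed. Sufficient.
Dating window: the latest signature is 111 days after the earliest; the limit is 90 days. Outside the window.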